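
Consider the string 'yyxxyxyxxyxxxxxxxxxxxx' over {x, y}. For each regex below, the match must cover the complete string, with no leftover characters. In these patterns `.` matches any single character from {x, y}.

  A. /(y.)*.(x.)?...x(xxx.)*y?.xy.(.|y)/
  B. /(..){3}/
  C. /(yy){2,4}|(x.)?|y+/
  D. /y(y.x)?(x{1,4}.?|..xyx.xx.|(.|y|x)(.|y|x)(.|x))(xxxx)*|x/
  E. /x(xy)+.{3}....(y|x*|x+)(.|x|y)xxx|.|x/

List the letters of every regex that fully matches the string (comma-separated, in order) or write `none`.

A → no match
B → no match
C → no match
D → match
E → no match

D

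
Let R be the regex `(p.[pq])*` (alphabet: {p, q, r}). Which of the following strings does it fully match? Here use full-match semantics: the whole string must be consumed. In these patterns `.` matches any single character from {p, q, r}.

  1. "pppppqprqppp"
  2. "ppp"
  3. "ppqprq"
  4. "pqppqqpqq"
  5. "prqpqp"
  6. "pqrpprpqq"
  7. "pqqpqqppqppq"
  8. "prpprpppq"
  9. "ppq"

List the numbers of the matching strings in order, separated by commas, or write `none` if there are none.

1, 2, 3, 4, 5, 7, 8, 9

1. "pppppqprqppp" → match
2. "ppp" → match
3. "ppqprq" → match
4. "pqppqqpqq" → match
5. "prqpqp" → match
6. "pqrpprpqq" → no match
7. "pqqpqqppqppq" → match
8. "prpprpppq" → match
9. "ppq" → match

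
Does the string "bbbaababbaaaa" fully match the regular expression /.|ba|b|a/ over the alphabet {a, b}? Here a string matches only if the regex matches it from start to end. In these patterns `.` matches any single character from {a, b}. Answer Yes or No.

No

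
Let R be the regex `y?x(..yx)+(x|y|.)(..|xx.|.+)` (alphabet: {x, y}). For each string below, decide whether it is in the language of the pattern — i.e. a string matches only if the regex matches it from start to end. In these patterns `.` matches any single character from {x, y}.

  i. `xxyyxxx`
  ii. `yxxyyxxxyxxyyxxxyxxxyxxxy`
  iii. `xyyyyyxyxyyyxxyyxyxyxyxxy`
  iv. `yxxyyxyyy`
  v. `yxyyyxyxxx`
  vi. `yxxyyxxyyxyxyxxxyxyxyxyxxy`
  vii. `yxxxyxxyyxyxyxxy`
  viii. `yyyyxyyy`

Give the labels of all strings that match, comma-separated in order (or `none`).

i, ii, iv, v, vi, vii

i → match
ii → match
iii → no match
iv → match
v → match
vi → match
vii → match
viii → no match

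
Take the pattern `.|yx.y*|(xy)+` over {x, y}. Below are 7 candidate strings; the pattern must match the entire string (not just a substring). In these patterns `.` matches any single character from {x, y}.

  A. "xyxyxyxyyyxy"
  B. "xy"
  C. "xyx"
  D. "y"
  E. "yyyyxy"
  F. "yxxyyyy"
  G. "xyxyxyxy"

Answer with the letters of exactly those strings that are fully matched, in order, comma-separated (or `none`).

A → no match
B → match
C → no match
D → match
E → no match
F → match
G → match

B, D, F, G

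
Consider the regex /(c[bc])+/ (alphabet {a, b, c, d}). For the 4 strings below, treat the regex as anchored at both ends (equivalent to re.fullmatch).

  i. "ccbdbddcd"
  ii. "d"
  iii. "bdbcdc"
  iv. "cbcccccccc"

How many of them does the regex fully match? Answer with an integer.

1

i. "ccbdbddcd" → no match
ii. "d" → no match — must start with "c"
iii. "bdbcdc" → no match — must start with "c"
iv. "cbcccccccc" → match
Total matched: 1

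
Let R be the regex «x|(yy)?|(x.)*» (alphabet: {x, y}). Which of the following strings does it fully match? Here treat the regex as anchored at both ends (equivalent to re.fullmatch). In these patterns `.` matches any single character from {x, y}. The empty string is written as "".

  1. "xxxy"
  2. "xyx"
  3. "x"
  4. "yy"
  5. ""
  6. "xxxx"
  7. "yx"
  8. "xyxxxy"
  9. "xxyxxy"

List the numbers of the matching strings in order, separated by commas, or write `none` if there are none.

1, 3, 4, 5, 6, 8

1 → match
2 → no match
3 → match
4 → match
5 → match
6 → match
7 → no match
8 → match
9 → no match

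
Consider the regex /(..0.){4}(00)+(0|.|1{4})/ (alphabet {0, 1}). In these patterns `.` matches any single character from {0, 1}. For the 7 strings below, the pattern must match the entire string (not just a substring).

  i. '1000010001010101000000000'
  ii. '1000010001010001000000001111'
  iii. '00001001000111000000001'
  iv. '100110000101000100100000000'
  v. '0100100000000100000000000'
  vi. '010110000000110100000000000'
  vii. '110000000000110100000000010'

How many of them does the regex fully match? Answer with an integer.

i → match
ii → match
iii → match
iv → no match
v → match
vi → match
vii → no match
Total matched: 5

5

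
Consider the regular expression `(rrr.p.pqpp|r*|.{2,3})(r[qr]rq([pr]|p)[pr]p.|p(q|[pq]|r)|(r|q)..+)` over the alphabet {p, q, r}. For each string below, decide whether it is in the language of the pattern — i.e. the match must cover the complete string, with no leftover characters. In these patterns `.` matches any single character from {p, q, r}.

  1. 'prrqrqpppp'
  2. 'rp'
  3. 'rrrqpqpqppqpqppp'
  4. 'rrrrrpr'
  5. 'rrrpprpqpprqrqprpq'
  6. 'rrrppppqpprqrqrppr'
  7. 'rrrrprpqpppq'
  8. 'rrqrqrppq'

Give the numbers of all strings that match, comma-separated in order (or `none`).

1, 3, 4, 5, 6, 7, 8

1. 'prrqrqpppp' → match
2. 'rp' → no match
3 → match
4. 'rrrrrpr' → match
5 → match
6 → match
7. 'rrrrprpqpppq' → match
8. 'rrqrqrppq' → match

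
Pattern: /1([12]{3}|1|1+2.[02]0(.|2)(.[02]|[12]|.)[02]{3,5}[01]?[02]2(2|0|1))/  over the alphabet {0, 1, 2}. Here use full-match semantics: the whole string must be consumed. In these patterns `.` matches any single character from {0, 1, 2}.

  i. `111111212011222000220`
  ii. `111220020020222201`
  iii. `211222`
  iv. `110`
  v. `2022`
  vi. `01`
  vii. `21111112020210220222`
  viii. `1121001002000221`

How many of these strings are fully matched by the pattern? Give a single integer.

2

i → match
ii → no match
iii. `211222` → no match — must start with `1`
iv. `110` → no match
v. `2022` → no match — must start with `1`
vi. `01` → no match — must start with `1`
vii → no match — must start with `1`
viii → match
Total matched: 2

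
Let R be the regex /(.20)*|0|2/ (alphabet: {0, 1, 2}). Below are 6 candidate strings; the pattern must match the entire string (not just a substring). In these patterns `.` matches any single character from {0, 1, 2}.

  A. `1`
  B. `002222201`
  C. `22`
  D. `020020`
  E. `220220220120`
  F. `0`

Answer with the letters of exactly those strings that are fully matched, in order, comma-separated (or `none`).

D, E, F

A → no match
B → no match
C → no match
D → match
E → match
F → match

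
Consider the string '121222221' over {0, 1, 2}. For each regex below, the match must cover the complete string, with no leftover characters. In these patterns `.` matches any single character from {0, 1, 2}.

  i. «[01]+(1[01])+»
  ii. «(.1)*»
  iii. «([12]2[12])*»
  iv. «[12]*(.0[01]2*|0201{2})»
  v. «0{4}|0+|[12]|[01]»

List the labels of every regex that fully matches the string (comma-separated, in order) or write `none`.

i → no match
ii → no match
iii → match
iv → no match
v → no match

iii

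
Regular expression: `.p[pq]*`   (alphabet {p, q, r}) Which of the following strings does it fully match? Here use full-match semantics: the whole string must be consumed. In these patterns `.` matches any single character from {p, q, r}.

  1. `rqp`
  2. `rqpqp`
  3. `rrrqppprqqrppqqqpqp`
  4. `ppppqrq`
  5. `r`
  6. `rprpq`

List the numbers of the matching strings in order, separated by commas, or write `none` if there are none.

none

1 → no match
2 → no match
3 → no match
4 → no match
5 → no match
6 → no match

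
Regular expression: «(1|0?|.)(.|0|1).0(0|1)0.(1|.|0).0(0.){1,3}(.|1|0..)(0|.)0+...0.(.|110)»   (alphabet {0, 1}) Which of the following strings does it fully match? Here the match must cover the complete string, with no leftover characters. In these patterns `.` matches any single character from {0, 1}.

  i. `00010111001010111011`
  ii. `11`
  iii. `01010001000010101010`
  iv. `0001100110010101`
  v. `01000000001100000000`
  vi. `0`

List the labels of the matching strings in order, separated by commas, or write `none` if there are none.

i, iii, v

i → match
ii → no match
iii → match
iv → no match
v → match
vi → no match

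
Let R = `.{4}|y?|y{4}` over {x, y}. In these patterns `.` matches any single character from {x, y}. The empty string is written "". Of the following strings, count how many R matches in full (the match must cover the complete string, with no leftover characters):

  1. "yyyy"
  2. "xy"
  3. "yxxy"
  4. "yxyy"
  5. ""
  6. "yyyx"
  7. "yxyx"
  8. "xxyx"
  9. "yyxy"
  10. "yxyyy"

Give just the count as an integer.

8

1 → match
2 → no match
3 → match
4 → match
5 → match
6 → match
7 → match
8 → match
9 → match
10 → no match
Total matched: 8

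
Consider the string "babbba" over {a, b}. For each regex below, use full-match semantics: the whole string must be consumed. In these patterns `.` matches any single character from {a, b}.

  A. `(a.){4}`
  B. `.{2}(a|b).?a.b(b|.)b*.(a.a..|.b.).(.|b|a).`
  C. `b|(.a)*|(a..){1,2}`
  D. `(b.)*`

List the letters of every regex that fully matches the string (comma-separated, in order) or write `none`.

A → no match — must start with "a"
B → no match
C → no match
D → match

D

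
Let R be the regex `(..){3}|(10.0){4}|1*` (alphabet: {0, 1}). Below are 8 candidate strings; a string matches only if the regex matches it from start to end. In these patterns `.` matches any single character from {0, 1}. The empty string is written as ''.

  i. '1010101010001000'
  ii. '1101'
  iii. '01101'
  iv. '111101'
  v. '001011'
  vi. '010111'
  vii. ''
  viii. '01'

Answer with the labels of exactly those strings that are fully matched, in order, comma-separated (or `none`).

i → match
ii → no match
iii → no match
iv → match
v → match
vi → match
vii → match
viii → no match

i, iv, v, vi, vii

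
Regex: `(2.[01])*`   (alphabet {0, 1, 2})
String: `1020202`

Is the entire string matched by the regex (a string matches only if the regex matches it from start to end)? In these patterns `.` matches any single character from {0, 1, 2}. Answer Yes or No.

No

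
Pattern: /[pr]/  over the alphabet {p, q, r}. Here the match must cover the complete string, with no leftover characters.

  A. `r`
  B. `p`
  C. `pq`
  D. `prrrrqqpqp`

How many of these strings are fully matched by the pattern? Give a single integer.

A. `r` → match
B. `p` → match
C. `pq` → no match
D. `prrrrqqpqp` → no match
Total matched: 2

2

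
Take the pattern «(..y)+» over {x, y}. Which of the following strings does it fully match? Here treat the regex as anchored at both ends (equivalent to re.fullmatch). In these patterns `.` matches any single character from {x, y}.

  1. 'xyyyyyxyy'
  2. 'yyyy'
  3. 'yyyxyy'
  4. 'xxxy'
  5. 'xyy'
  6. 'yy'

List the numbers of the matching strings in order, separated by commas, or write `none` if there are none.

1, 3, 5

1 → match
2 → no match
3 → match
4 → no match
5 → match
6 → no match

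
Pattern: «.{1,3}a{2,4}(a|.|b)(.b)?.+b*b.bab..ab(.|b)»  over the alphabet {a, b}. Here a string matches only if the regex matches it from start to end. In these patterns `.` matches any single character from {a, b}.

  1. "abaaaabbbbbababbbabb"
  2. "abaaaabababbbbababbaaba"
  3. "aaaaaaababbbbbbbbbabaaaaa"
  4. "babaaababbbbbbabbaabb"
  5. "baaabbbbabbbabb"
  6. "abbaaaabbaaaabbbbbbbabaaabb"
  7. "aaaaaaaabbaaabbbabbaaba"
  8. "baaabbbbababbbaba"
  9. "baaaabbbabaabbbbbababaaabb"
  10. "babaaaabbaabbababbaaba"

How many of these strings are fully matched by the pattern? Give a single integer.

9

1 → match
2 → match
3 → no match
4 → match
5 → match
6 → match
7 → match
8 → match
9 → match
10 → match
Total matched: 9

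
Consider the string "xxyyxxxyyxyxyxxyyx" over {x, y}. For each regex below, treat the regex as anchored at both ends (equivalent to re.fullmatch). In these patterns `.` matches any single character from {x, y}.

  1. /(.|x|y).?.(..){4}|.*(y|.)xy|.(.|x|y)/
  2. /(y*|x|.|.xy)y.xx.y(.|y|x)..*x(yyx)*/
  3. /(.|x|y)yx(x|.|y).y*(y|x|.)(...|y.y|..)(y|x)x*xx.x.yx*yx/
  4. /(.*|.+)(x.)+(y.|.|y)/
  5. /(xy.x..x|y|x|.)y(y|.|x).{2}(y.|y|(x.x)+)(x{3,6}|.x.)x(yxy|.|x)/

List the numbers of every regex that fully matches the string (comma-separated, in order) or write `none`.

2, 4

1 → no match
2 → match
3 → no match
4 → match
5 → no match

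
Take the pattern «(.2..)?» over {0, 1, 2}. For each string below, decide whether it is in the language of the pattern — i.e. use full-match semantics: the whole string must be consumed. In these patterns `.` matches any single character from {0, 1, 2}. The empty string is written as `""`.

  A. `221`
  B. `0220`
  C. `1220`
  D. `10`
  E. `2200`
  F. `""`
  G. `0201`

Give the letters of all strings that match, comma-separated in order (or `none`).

A → no match
B → match
C → match
D → no match
E → match
F → match
G → match

B, C, E, F, G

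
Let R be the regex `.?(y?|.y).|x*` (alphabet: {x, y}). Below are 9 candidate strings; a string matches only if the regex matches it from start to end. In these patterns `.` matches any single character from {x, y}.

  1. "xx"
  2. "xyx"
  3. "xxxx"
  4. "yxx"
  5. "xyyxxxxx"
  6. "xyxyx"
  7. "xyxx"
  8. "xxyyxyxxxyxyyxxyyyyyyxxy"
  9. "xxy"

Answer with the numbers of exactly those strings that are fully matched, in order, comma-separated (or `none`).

1, 2, 3

1 → match
2 → match
3 → match
4 → no match
5 → no match
6 → no match
7 → no match
8 → no match
9 → no match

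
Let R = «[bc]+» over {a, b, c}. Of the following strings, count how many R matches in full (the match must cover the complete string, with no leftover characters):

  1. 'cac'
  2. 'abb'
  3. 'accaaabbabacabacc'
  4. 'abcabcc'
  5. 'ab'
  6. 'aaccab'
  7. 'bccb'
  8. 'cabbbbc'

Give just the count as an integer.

1

1 → no match
2 → no match
3 → no match
4 → no match
5 → no match
6 → no match
7 → match
8 → no match
Total matched: 1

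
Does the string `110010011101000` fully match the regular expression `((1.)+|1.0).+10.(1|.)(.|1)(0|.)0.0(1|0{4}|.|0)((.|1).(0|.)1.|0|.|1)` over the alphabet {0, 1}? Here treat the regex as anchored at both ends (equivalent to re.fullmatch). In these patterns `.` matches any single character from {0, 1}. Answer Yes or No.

Yes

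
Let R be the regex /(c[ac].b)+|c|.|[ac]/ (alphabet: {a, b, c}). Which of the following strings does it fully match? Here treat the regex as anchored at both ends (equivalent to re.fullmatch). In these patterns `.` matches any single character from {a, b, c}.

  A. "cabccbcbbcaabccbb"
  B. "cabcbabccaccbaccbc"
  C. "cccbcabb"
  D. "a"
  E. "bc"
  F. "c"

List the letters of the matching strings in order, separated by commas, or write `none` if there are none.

A → no match
B → no match
C → match
D → match
E → no match
F → match

C, D, F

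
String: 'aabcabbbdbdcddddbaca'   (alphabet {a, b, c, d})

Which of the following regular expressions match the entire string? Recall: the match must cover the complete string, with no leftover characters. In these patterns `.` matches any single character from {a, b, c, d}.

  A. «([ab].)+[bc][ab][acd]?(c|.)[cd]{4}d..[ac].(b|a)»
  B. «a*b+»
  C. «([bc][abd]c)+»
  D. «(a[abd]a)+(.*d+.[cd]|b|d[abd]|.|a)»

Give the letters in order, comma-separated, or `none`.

A

A → match
B → no match — must end with 'b'
C → no match — must end with 'c'
D → no match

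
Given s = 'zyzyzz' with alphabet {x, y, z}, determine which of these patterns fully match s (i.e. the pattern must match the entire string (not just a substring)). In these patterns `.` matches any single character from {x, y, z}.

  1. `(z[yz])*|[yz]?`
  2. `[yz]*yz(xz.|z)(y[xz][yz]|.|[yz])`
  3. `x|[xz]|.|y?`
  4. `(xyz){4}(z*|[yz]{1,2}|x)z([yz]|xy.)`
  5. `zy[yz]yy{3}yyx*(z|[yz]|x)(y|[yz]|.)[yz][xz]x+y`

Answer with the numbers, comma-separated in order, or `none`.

1

1 → match
2 → no match
3 → no match
4 → no match — must start with 'xyz'
5 → no match — must end with 'xy'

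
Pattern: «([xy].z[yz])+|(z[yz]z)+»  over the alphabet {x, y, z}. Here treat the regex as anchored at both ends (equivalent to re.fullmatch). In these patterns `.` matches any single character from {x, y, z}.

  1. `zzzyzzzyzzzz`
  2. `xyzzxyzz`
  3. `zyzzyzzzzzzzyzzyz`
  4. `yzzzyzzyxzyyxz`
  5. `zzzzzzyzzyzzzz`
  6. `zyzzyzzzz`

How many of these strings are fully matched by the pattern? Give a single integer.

1 → no match
2 → match
3 → no match
4 → no match
5 → no match
6 → match
Total matched: 2

2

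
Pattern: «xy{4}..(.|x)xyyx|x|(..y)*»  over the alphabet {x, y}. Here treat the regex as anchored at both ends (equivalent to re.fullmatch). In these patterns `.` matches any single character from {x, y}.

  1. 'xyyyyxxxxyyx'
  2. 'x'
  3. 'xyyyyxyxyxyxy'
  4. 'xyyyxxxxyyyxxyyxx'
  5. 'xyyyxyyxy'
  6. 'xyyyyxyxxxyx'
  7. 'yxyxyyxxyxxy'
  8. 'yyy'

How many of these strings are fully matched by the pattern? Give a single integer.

5

1 → match
2 → match
3 → no match
4 → no match
5 → match
6 → no match
7 → match
8 → match
Total matched: 5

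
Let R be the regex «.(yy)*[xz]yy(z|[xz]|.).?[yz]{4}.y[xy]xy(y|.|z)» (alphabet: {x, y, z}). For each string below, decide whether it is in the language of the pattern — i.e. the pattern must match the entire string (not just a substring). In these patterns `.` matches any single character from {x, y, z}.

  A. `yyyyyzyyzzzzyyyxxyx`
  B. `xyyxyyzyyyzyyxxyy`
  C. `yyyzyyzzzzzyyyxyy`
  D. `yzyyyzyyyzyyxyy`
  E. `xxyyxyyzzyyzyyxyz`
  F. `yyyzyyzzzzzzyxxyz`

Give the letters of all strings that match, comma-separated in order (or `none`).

A, B, C, D, F

A → match
B → match
C → match
D → match
E → no match
F → match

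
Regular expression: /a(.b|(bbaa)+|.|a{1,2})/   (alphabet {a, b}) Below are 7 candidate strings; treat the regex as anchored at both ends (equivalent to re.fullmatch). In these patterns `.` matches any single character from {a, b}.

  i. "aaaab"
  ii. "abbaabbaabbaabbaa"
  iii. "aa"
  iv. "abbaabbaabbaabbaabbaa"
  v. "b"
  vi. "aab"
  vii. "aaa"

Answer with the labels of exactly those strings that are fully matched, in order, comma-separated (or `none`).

ii, iii, iv, vi, vii

i → no match
ii → match
iii → match
iv → match
v → no match — must start with "a"
vi → match
vii → match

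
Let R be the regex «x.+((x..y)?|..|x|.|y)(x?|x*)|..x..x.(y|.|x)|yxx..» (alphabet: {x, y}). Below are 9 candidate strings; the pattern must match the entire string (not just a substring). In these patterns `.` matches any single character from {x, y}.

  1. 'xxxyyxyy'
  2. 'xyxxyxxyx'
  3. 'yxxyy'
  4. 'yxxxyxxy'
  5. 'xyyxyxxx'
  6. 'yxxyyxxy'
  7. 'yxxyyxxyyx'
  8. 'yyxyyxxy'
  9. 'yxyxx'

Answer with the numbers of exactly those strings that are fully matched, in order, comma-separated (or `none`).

1, 2, 3, 4, 5, 6, 8

1 → match
2 → match
3 → match
4 → match
5 → match
6 → match
7 → no match
8 → match
9 → no match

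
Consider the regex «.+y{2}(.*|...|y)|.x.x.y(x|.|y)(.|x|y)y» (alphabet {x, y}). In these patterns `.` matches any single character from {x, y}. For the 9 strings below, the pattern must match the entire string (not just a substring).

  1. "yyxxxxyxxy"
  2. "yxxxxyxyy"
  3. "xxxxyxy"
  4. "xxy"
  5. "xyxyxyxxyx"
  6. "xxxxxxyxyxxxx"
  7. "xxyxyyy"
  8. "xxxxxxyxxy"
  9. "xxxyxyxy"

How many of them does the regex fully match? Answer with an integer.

1. "yyxxxxyxxy" → no match
2. "yxxxxyxyy" → match
3. "xxxxyxy" → no match
4. "xxy" → no match
5. "xyxyxyxxyx" → no match
6 → no match
7. "xxyxyyy" → match
8. "xxxxxxyxxy" → no match
9. "xxxyxyxy" → no match
Total matched: 2

2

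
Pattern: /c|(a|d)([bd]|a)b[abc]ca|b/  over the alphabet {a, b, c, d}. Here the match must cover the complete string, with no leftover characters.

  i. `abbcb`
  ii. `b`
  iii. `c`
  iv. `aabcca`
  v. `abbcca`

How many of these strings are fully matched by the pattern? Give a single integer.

i → no match
ii → match
iii → match
iv → match
v → match
Total matched: 4

4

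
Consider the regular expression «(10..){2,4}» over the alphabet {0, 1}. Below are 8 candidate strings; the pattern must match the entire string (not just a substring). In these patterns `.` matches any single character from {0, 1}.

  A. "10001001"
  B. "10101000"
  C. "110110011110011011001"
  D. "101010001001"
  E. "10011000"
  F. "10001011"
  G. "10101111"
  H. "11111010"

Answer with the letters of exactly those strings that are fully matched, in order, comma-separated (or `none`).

A → match
B → match
C → no match — must start with "10"
D → match
E → match
F → match
G → no match
H → no match — must start with "10"

A, B, D, E, F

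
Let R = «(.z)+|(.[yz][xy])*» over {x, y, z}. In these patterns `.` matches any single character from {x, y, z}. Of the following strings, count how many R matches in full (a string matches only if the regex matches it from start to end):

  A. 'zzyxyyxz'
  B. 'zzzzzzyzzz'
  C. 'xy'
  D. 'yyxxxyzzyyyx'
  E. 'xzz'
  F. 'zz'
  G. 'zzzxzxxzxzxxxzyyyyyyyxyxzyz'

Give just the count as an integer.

2

A. 'zzyxyyxz' → no match
B. 'zzzzzzyzzz' → match
C. 'xy' → no match
D. 'yyxxxyzzyyyx' → no match
E. 'xzz' → no match
F. 'zz' → match
G → no match
Total matched: 2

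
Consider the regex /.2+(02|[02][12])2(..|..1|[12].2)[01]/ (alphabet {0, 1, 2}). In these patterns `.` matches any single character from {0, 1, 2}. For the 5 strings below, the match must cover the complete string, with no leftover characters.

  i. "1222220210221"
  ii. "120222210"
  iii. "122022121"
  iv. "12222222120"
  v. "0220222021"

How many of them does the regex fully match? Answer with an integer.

i → no match
ii → match
iii → match
iv → match
v → match
Total matched: 4

4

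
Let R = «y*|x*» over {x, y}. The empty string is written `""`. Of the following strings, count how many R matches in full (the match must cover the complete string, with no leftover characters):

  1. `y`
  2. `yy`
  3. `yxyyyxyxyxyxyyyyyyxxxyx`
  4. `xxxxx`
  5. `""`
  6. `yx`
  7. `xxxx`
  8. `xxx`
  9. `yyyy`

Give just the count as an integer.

1. `y` → match
2. `yy` → match
3 → no match
4. `xxxxx` → match
5. `""` → match
6. `yx` → no match
7. `xxxx` → match
8. `xxx` → match
9. `yyyy` → match
Total matched: 7

7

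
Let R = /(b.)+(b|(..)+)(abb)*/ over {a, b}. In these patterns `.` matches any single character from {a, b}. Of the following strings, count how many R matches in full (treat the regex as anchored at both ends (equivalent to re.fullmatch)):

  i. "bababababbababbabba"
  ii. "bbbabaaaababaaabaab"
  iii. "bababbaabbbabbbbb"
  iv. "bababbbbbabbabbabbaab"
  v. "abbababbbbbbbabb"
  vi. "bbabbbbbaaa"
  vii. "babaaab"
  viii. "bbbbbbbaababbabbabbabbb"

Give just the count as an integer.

0

i → no match
ii → no match
iii → no match
iv → no match
v → no match — must start with "b"
vi → no match
vii → no match
viii → no match
Total matched: 0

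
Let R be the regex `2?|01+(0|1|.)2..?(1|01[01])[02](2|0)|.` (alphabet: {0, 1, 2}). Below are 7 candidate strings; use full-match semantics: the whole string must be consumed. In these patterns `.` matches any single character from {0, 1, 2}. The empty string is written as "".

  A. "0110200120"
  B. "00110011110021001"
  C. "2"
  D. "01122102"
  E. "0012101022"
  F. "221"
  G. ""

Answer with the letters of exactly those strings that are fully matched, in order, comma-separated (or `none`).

A, C, D, G

A → match
B → no match
C → match
D → match
E → no match
F → no match
G → match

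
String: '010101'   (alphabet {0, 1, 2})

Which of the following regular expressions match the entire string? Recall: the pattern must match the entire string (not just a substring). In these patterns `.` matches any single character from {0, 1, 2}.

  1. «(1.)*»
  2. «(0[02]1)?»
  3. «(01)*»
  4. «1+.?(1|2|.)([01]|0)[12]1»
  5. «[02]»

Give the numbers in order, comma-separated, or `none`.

3

1 → no match
2 → no match
3 → match
4 → no match — must start with '1'
5 → no match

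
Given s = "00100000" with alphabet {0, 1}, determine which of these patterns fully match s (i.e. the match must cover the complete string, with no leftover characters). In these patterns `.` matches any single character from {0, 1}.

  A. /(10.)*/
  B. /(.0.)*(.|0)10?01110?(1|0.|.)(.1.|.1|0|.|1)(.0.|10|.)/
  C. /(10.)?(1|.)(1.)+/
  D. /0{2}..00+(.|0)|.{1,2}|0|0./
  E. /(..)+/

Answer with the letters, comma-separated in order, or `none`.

A → no match
B → no match
C → no match
D → match
E → match

D, E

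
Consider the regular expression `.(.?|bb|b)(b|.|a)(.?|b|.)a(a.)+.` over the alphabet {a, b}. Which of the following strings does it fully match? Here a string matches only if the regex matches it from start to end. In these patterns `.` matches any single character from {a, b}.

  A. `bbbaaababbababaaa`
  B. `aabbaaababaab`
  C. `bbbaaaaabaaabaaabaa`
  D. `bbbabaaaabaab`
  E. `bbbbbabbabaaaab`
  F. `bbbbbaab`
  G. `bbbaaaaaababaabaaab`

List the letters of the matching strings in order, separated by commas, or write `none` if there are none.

A → no match
B → no match
C → no match
D → match
E → no match
F → no match
G → no match

D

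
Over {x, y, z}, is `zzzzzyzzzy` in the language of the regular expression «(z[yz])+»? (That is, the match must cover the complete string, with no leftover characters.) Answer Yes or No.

Yes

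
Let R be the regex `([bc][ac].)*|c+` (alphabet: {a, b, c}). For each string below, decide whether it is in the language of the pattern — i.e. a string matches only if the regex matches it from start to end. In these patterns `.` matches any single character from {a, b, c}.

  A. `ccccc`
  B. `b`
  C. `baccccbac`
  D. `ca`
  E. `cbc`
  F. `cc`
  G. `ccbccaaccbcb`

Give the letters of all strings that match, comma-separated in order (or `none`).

A, C, F

A → match
B → no match
C → match
D → no match
E → no match
F → match
G → no match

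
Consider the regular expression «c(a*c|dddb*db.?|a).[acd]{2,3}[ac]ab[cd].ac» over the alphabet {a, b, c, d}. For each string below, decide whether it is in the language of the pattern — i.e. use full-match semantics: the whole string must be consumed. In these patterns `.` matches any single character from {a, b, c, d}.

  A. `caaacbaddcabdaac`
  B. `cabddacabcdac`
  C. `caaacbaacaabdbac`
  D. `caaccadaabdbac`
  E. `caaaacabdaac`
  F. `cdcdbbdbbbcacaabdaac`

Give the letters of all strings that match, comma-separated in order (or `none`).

A, B, C, D, E

A → match
B → match
C → match
D → match
E → match
F → no match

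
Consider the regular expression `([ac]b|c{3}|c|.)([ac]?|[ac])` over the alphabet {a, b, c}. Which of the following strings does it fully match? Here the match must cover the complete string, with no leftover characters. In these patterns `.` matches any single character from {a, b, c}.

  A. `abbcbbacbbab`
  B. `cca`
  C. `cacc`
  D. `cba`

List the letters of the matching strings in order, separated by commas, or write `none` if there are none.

D

A → no match
B → no match
C → no match
D → match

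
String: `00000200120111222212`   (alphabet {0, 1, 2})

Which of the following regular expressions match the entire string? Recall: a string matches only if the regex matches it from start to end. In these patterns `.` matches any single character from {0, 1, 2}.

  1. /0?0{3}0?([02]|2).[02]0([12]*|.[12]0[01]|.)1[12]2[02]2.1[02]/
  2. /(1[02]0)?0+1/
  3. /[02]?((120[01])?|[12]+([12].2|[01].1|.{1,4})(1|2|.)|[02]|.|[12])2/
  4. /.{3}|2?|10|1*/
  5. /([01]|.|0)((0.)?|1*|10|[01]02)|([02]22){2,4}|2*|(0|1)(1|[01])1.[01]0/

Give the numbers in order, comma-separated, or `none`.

1 → match
2 → no match — must end with `01`
3 → no match
4 → no match
5 → no match

1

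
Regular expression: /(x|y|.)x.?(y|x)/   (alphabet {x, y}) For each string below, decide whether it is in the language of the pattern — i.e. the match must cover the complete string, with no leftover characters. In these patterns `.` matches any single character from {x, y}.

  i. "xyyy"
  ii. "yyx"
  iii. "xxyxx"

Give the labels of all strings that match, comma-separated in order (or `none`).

none

i → no match
ii → no match
iii → no match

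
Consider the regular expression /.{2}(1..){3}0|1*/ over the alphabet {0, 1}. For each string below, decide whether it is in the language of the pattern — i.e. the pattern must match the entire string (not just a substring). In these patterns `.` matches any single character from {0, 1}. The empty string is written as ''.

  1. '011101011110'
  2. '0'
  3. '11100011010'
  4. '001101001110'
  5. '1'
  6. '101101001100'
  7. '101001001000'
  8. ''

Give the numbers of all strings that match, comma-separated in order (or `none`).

1. '011101011110' → match
2. '0' → no match
3. '11100011010' → no match
4. '001101001110' → match
5. '1' → match
6. '101101001100' → match
7. '101001001000' → match
8. '' → match

1, 4, 5, 6, 7, 8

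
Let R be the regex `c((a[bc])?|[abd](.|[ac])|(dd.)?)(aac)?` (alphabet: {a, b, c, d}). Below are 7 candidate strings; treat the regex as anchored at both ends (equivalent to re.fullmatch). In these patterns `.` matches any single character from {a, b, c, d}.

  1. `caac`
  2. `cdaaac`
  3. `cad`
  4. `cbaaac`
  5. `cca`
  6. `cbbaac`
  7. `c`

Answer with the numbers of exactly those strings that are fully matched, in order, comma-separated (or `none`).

1 → match
2 → match
3 → match
4 → match
5 → no match
6 → match
7 → match

1, 2, 3, 4, 6, 7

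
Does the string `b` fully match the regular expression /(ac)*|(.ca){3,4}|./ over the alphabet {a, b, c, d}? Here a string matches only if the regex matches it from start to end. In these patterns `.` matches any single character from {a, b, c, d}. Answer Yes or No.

Yes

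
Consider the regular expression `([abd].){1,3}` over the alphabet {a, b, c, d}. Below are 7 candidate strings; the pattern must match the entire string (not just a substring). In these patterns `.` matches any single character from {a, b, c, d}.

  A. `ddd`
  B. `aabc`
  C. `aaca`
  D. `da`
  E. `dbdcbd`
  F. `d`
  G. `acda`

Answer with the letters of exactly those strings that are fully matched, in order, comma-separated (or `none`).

A. `ddd` → no match
B. `aabc` → match
C. `aaca` → no match
D. `da` → match
E. `dbdcbd` → match
F. `d` → no match
G. `acda` → match

B, D, E, G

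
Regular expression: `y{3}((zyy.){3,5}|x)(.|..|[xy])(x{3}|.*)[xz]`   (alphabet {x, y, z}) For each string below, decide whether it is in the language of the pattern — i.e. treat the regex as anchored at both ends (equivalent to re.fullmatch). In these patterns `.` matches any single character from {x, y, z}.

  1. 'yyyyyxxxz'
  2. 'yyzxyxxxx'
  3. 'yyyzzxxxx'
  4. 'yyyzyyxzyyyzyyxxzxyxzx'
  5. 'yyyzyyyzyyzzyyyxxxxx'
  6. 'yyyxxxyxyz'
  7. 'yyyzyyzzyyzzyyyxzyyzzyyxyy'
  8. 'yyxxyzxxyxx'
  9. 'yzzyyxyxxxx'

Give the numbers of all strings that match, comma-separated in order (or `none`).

4, 5, 6

1. 'yyyyyxxxz' → no match
2. 'yyzxyxxxx' → no match
3. 'yyyzzxxxx' → no match
4 → match
5 → match
6. 'yyyxxxyxyz' → match
7 → no match
8. 'yyxxyzxxyxx' → no match
9. 'yzzyyxyxxxx' → no match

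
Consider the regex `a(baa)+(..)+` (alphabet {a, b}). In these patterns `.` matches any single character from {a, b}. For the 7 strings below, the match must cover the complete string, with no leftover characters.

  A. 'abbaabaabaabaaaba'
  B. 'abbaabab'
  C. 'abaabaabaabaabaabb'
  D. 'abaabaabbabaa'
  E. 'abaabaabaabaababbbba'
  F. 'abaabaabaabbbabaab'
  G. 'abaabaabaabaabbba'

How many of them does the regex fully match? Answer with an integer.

5

A → no match — must start with 'abaa'
B → no match — must start with 'abaa'
C → match
D → match
E → match
F → match
G → match
Total matched: 5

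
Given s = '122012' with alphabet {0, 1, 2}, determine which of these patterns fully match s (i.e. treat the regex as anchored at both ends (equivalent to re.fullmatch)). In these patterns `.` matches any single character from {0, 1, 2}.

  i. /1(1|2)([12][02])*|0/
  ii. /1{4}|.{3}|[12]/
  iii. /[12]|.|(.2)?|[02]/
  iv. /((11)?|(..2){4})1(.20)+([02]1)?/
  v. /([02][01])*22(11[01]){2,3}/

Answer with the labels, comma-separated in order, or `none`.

i → match
ii → no match
iii → no match
iv → no match
v → no match

i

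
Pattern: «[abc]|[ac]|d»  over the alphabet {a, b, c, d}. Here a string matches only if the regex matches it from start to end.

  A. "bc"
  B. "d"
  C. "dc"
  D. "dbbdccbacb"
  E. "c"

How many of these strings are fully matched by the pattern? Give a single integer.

A. "bc" → no match
B. "d" → match
C. "dc" → no match
D. "dbbdccbacb" → no match
E. "c" → match
Total matched: 2

2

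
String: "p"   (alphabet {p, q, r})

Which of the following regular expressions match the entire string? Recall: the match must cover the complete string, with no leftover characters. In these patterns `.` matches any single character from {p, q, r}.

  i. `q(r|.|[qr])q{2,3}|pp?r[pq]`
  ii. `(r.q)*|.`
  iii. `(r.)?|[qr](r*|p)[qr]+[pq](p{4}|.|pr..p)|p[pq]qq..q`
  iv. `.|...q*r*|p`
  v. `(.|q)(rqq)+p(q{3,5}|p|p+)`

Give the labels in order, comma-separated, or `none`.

ii, iv

i → no match
ii → match
iii → no match
iv → match
v → no match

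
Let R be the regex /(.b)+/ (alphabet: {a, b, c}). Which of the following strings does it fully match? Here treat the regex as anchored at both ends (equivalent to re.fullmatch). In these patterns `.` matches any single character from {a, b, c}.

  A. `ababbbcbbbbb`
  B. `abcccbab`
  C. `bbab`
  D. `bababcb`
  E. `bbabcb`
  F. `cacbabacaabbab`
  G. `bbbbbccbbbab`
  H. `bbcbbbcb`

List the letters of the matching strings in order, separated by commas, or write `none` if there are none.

A. `ababbbcbbbbb` → match
B. `abcccbab` → no match
C. `bbab` → match
D. `bababcb` → no match
E. `bbabcb` → match
F → no match
G. `bbbbbccbbbab` → no match
H. `bbcbbbcb` → match

A, C, E, H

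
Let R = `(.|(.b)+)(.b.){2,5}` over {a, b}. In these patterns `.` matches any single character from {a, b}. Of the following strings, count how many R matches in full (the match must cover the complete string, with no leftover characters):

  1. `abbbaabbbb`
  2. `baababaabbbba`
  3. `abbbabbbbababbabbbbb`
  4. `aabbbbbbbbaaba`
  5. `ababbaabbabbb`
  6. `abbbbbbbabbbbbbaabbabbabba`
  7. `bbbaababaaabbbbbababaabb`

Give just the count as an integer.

0

1 → no match
2 → no match
3 → no match
4 → no match
5 → no match
6 → no match
7 → no match
Total matched: 0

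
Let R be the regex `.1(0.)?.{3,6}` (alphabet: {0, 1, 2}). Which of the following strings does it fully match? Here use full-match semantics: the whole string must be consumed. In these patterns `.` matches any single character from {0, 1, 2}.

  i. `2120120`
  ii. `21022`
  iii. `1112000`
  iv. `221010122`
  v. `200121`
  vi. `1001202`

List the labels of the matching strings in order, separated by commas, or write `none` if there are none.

i, ii, iii

i → match
ii → match
iii → match
iv → no match
v → no match
vi → no match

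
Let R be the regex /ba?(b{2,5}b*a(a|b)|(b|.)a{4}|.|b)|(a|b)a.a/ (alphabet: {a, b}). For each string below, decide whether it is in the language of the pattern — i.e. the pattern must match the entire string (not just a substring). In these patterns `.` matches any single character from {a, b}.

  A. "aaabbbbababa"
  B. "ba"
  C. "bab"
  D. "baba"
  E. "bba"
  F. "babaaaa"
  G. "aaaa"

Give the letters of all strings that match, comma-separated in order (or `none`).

B, C, D, F, G

A → no match
B → match
C → match
D → match
E → no match
F → match
G → match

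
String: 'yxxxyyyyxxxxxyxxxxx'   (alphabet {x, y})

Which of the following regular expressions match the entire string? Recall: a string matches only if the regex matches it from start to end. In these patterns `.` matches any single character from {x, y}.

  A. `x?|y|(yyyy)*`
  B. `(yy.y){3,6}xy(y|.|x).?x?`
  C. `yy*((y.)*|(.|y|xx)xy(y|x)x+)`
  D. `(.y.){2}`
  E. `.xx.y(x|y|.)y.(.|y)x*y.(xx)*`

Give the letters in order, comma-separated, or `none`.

A → no match
B → no match — must start with 'yy'
C → no match
D → no match
E → match

E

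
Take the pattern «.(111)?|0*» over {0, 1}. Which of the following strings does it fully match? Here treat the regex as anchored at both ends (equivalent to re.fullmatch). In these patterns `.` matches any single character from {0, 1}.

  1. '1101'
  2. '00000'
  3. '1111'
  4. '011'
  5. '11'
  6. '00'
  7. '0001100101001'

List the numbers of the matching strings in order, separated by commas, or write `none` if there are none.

1 → no match
2 → match
3 → match
4 → no match
5 → no match
6 → match
7 → no match

2, 3, 6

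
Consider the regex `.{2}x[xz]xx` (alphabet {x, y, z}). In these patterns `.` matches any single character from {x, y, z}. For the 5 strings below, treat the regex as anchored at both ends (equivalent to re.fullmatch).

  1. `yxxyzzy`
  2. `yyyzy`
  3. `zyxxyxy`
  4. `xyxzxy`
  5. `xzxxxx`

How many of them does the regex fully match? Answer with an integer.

1

1 → no match — must end with `xx`
2 → no match — must end with `xx`
3 → no match — must end with `xx`
4 → no match — must end with `xx`
5 → match
Total matched: 1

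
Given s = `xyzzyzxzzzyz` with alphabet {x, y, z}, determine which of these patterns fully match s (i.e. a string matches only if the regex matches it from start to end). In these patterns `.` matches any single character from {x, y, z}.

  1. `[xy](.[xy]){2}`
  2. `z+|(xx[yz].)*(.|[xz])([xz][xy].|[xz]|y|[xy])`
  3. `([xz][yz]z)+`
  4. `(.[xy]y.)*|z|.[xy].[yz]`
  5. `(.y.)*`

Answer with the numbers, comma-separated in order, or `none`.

3

1 → no match
2 → no match
3 → match
4 → no match
5 → no match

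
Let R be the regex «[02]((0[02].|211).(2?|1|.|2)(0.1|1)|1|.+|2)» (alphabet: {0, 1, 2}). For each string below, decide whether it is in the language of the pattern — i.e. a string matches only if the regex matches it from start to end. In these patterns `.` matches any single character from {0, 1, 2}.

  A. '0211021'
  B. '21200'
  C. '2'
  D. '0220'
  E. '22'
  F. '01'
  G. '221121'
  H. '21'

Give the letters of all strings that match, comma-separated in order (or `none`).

A, B, D, E, F, G, H

A → match
B → match
C → no match
D → match
E → match
F → match
G → match
H → match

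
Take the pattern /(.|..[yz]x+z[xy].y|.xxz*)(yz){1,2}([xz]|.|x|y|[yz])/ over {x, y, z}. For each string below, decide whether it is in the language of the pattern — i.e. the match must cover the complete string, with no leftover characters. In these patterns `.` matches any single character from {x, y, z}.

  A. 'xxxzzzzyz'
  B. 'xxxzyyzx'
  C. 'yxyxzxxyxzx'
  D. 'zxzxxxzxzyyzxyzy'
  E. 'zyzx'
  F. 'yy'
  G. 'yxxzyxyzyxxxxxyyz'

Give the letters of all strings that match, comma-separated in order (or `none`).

A → no match
B → no match
C → no match
D → no match
E → match
F → no match
G → no match

E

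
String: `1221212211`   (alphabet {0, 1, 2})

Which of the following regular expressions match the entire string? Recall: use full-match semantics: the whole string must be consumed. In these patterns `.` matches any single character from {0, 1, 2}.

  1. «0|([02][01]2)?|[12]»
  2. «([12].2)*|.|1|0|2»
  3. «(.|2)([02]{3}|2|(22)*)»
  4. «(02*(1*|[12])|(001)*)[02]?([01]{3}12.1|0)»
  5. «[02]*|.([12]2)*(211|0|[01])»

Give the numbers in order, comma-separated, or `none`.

5

1 → no match
2 → no match
3 → no match
4 → no match
5 → match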